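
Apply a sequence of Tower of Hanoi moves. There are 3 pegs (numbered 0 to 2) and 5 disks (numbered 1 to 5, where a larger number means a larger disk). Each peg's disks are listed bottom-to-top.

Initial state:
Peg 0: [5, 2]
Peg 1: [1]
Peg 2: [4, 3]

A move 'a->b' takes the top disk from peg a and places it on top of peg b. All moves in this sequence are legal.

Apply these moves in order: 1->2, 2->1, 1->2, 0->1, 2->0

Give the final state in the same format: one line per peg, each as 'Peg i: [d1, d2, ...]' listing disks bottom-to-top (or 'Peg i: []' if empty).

Answer: Peg 0: [5, 1]
Peg 1: [2]
Peg 2: [4, 3]

Derivation:
After move 1 (1->2):
Peg 0: [5, 2]
Peg 1: []
Peg 2: [4, 3, 1]

After move 2 (2->1):
Peg 0: [5, 2]
Peg 1: [1]
Peg 2: [4, 3]

After move 3 (1->2):
Peg 0: [5, 2]
Peg 1: []
Peg 2: [4, 3, 1]

After move 4 (0->1):
Peg 0: [5]
Peg 1: [2]
Peg 2: [4, 3, 1]

After move 5 (2->0):
Peg 0: [5, 1]
Peg 1: [2]
Peg 2: [4, 3]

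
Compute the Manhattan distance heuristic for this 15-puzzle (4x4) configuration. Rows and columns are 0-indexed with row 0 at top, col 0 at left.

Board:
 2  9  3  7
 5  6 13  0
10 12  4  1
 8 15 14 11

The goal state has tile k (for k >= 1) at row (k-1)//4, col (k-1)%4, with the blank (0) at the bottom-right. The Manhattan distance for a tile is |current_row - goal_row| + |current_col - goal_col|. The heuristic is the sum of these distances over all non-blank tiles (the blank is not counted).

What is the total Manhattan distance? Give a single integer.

Tile 2: (0,0)->(0,1) = 1
Tile 9: (0,1)->(2,0) = 3
Tile 3: (0,2)->(0,2) = 0
Tile 7: (0,3)->(1,2) = 2
Tile 5: (1,0)->(1,0) = 0
Tile 6: (1,1)->(1,1) = 0
Tile 13: (1,2)->(3,0) = 4
Tile 10: (2,0)->(2,1) = 1
Tile 12: (2,1)->(2,3) = 2
Tile 4: (2,2)->(0,3) = 3
Tile 1: (2,3)->(0,0) = 5
Tile 8: (3,0)->(1,3) = 5
Tile 15: (3,1)->(3,2) = 1
Tile 14: (3,2)->(3,1) = 1
Tile 11: (3,3)->(2,2) = 2
Sum: 1 + 3 + 0 + 2 + 0 + 0 + 4 + 1 + 2 + 3 + 5 + 5 + 1 + 1 + 2 = 30

Answer: 30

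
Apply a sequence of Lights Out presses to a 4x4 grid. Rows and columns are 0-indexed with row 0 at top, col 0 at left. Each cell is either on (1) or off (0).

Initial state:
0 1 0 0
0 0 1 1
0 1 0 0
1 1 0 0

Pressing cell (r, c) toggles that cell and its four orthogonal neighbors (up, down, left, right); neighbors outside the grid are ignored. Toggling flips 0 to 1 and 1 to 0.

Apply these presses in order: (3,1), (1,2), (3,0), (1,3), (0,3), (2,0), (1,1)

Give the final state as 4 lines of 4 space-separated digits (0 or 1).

Answer: 0 0 0 0
0 0 0 0
0 0 1 1
0 1 1 0

Derivation:
After press 1 at (3,1):
0 1 0 0
0 0 1 1
0 0 0 0
0 0 1 0

After press 2 at (1,2):
0 1 1 0
0 1 0 0
0 0 1 0
0 0 1 0

After press 3 at (3,0):
0 1 1 0
0 1 0 0
1 0 1 0
1 1 1 0

After press 4 at (1,3):
0 1 1 1
0 1 1 1
1 0 1 1
1 1 1 0

After press 5 at (0,3):
0 1 0 0
0 1 1 0
1 0 1 1
1 1 1 0

After press 6 at (2,0):
0 1 0 0
1 1 1 0
0 1 1 1
0 1 1 0

After press 7 at (1,1):
0 0 0 0
0 0 0 0
0 0 1 1
0 1 1 0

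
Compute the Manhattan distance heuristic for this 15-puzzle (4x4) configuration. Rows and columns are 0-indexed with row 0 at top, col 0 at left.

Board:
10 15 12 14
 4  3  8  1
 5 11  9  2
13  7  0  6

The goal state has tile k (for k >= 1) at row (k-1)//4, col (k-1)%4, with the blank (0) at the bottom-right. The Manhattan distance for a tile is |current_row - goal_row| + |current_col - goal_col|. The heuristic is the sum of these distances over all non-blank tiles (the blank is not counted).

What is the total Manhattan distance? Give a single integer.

Answer: 41

Derivation:
Tile 10: (0,0)->(2,1) = 3
Tile 15: (0,1)->(3,2) = 4
Tile 12: (0,2)->(2,3) = 3
Tile 14: (0,3)->(3,1) = 5
Tile 4: (1,0)->(0,3) = 4
Tile 3: (1,1)->(0,2) = 2
Tile 8: (1,2)->(1,3) = 1
Tile 1: (1,3)->(0,0) = 4
Tile 5: (2,0)->(1,0) = 1
Tile 11: (2,1)->(2,2) = 1
Tile 9: (2,2)->(2,0) = 2
Tile 2: (2,3)->(0,1) = 4
Tile 13: (3,0)->(3,0) = 0
Tile 7: (3,1)->(1,2) = 3
Tile 6: (3,3)->(1,1) = 4
Sum: 3 + 4 + 3 + 5 + 4 + 2 + 1 + 4 + 1 + 1 + 2 + 4 + 0 + 3 + 4 = 41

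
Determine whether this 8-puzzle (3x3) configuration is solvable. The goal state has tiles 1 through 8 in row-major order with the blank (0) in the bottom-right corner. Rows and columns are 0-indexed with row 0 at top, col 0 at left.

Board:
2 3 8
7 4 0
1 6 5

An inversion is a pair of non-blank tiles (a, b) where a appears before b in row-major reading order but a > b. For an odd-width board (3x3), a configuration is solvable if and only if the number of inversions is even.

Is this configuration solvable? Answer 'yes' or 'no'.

Inversions (pairs i<j in row-major order where tile[i] > tile[j] > 0): 13
13 is odd, so the puzzle is not solvable.

Answer: no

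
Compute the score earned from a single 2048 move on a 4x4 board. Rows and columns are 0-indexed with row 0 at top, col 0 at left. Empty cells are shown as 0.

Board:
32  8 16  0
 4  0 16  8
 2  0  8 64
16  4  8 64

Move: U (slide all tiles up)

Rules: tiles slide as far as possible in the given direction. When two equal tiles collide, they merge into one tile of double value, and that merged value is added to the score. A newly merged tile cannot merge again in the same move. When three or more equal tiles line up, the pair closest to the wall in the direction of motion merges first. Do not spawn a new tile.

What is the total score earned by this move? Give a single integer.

Slide up:
col 0: [32, 4, 2, 16] -> [32, 4, 2, 16]  score +0 (running 0)
col 1: [8, 0, 0, 4] -> [8, 4, 0, 0]  score +0 (running 0)
col 2: [16, 16, 8, 8] -> [32, 16, 0, 0]  score +48 (running 48)
col 3: [0, 8, 64, 64] -> [8, 128, 0, 0]  score +128 (running 176)
Board after move:
 32   8  32   8
  4   4  16 128
  2   0   0   0
 16   0   0   0

Answer: 176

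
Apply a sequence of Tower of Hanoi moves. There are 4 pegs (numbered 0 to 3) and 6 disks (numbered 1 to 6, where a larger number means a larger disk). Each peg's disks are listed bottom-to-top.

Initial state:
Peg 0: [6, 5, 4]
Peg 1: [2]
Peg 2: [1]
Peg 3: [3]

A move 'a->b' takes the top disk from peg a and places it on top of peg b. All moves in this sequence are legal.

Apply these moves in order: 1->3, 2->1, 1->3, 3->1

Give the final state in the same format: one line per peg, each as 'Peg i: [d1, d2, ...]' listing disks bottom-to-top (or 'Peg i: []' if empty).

After move 1 (1->3):
Peg 0: [6, 5, 4]
Peg 1: []
Peg 2: [1]
Peg 3: [3, 2]

After move 2 (2->1):
Peg 0: [6, 5, 4]
Peg 1: [1]
Peg 2: []
Peg 3: [3, 2]

After move 3 (1->3):
Peg 0: [6, 5, 4]
Peg 1: []
Peg 2: []
Peg 3: [3, 2, 1]

After move 4 (3->1):
Peg 0: [6, 5, 4]
Peg 1: [1]
Peg 2: []
Peg 3: [3, 2]

Answer: Peg 0: [6, 5, 4]
Peg 1: [1]
Peg 2: []
Peg 3: [3, 2]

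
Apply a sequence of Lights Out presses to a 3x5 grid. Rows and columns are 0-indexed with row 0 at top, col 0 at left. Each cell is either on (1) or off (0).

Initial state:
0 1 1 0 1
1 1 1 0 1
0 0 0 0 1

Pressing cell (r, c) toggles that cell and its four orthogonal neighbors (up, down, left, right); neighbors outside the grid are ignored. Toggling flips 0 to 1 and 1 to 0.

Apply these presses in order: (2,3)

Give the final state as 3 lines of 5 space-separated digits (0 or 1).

Answer: 0 1 1 0 1
1 1 1 1 1
0 0 1 1 0

Derivation:
After press 1 at (2,3):
0 1 1 0 1
1 1 1 1 1
0 0 1 1 0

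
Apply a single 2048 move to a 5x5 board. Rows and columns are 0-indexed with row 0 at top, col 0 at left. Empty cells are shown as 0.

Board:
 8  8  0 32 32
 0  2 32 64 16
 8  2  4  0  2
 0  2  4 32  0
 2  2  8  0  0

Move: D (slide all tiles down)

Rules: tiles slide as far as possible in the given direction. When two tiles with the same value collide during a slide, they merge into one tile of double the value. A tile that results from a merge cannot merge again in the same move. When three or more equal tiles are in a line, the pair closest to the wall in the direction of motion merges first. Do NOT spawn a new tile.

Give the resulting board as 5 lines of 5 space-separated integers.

Answer:  0  0  0  0  0
 0  0  0  0  0
 0  8 32 32 32
16  4  8 64 16
 2  4  8 32  2

Derivation:
Slide down:
col 0: [8, 0, 8, 0, 2] -> [0, 0, 0, 16, 2]
col 1: [8, 2, 2, 2, 2] -> [0, 0, 8, 4, 4]
col 2: [0, 32, 4, 4, 8] -> [0, 0, 32, 8, 8]
col 3: [32, 64, 0, 32, 0] -> [0, 0, 32, 64, 32]
col 4: [32, 16, 2, 0, 0] -> [0, 0, 32, 16, 2]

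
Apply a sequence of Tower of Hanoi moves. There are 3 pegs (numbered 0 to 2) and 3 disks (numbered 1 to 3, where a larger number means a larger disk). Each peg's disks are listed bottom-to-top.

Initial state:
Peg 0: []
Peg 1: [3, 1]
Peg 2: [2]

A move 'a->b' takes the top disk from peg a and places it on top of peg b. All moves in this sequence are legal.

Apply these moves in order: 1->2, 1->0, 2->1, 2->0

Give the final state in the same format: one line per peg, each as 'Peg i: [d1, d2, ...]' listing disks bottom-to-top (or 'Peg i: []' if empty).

After move 1 (1->2):
Peg 0: []
Peg 1: [3]
Peg 2: [2, 1]

After move 2 (1->0):
Peg 0: [3]
Peg 1: []
Peg 2: [2, 1]

After move 3 (2->1):
Peg 0: [3]
Peg 1: [1]
Peg 2: [2]

After move 4 (2->0):
Peg 0: [3, 2]
Peg 1: [1]
Peg 2: []

Answer: Peg 0: [3, 2]
Peg 1: [1]
Peg 2: []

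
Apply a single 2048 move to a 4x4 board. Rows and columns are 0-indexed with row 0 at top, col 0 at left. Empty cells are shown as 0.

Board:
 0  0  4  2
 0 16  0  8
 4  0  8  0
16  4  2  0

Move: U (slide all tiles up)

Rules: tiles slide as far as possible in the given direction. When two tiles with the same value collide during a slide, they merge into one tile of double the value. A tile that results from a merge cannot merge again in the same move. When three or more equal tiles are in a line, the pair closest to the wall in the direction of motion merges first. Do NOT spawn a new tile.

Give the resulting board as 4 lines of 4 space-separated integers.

Answer:  4 16  4  2
16  4  8  8
 0  0  2  0
 0  0  0  0

Derivation:
Slide up:
col 0: [0, 0, 4, 16] -> [4, 16, 0, 0]
col 1: [0, 16, 0, 4] -> [16, 4, 0, 0]
col 2: [4, 0, 8, 2] -> [4, 8, 2, 0]
col 3: [2, 8, 0, 0] -> [2, 8, 0, 0]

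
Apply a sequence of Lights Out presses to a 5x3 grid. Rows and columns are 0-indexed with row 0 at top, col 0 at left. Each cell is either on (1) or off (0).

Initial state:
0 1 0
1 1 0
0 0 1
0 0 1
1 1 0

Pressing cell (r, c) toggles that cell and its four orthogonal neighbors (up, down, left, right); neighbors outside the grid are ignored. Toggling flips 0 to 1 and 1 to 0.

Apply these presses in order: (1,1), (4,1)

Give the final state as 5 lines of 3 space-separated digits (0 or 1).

After press 1 at (1,1):
0 0 0
0 0 1
0 1 1
0 0 1
1 1 0

After press 2 at (4,1):
0 0 0
0 0 1
0 1 1
0 1 1
0 0 1

Answer: 0 0 0
0 0 1
0 1 1
0 1 1
0 0 1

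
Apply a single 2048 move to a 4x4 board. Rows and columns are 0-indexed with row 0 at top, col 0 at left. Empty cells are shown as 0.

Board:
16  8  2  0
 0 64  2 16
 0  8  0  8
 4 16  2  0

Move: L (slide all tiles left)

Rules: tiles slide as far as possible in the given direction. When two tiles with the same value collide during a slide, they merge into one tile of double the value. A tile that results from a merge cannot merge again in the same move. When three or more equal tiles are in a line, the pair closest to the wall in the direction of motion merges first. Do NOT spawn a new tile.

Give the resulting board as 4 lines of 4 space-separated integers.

Answer: 16  8  2  0
64  2 16  0
16  0  0  0
 4 16  2  0

Derivation:
Slide left:
row 0: [16, 8, 2, 0] -> [16, 8, 2, 0]
row 1: [0, 64, 2, 16] -> [64, 2, 16, 0]
row 2: [0, 8, 0, 8] -> [16, 0, 0, 0]
row 3: [4, 16, 2, 0] -> [4, 16, 2, 0]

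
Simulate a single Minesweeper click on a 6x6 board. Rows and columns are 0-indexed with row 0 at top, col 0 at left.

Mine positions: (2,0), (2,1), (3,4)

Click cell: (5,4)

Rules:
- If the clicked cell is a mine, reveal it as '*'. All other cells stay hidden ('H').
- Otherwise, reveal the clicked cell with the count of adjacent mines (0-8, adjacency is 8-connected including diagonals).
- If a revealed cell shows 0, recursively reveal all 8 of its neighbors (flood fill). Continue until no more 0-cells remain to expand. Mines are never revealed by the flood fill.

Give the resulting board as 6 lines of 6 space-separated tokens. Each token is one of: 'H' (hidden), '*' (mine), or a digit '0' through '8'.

H H H H H H
H H H H H H
H H H H H H
2 2 1 1 H H
0 0 0 1 1 1
0 0 0 0 0 0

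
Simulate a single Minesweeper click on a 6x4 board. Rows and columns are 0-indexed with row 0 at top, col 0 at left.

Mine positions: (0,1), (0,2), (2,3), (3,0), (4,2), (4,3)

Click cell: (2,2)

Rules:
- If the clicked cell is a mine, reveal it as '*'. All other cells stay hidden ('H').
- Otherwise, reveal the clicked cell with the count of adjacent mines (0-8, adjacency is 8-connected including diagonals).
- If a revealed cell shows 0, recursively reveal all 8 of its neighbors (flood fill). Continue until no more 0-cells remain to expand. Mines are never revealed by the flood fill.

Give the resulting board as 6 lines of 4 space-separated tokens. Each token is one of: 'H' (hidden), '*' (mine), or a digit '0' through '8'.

H H H H
H H H H
H H 1 H
H H H H
H H H H
H H H H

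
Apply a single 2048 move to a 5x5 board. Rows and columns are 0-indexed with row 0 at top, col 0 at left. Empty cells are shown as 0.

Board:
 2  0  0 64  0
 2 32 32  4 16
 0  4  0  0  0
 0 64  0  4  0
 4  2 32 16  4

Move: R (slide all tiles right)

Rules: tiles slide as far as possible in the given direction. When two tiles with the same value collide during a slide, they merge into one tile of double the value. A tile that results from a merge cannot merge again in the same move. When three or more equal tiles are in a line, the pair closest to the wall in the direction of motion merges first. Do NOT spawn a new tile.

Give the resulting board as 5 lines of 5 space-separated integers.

Answer:  0  0  0  2 64
 0  2 64  4 16
 0  0  0  0  4
 0  0  0 64  4
 4  2 32 16  4

Derivation:
Slide right:
row 0: [2, 0, 0, 64, 0] -> [0, 0, 0, 2, 64]
row 1: [2, 32, 32, 4, 16] -> [0, 2, 64, 4, 16]
row 2: [0, 4, 0, 0, 0] -> [0, 0, 0, 0, 4]
row 3: [0, 64, 0, 4, 0] -> [0, 0, 0, 64, 4]
row 4: [4, 2, 32, 16, 4] -> [4, 2, 32, 16, 4]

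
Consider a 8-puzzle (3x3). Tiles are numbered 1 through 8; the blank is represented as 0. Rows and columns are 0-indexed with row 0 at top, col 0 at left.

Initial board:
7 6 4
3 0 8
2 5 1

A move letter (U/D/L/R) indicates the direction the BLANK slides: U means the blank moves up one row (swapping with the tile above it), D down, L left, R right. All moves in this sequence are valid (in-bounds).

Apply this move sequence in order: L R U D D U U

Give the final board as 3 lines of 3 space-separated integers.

Answer: 7 0 4
3 6 8
2 5 1

Derivation:
After move 1 (L):
7 6 4
0 3 8
2 5 1

After move 2 (R):
7 6 4
3 0 8
2 5 1

After move 3 (U):
7 0 4
3 6 8
2 5 1

After move 4 (D):
7 6 4
3 0 8
2 5 1

After move 5 (D):
7 6 4
3 5 8
2 0 1

After move 6 (U):
7 6 4
3 0 8
2 5 1

After move 7 (U):
7 0 4
3 6 8
2 5 1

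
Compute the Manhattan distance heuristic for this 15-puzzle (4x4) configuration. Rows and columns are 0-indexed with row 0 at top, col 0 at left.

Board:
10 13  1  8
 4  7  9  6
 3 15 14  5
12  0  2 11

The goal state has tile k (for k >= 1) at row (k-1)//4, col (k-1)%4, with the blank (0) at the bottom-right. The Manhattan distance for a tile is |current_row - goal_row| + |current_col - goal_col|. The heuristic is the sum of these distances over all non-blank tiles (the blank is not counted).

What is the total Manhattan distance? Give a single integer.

Answer: 42

Derivation:
Tile 10: (0,0)->(2,1) = 3
Tile 13: (0,1)->(3,0) = 4
Tile 1: (0,2)->(0,0) = 2
Tile 8: (0,3)->(1,3) = 1
Tile 4: (1,0)->(0,3) = 4
Tile 7: (1,1)->(1,2) = 1
Tile 9: (1,2)->(2,0) = 3
Tile 6: (1,3)->(1,1) = 2
Tile 3: (2,0)->(0,2) = 4
Tile 15: (2,1)->(3,2) = 2
Tile 14: (2,2)->(3,1) = 2
Tile 5: (2,3)->(1,0) = 4
Tile 12: (3,0)->(2,3) = 4
Tile 2: (3,2)->(0,1) = 4
Tile 11: (3,3)->(2,2) = 2
Sum: 3 + 4 + 2 + 1 + 4 + 1 + 3 + 2 + 4 + 2 + 2 + 4 + 4 + 4 + 2 = 42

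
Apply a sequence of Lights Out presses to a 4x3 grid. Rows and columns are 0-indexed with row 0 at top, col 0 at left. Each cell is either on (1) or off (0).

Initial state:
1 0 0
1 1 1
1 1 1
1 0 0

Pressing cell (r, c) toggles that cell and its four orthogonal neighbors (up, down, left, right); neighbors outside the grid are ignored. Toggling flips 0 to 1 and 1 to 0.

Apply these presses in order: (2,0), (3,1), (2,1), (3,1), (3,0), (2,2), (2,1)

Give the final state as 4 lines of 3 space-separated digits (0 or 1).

After press 1 at (2,0):
1 0 0
0 1 1
0 0 1
0 0 0

After press 2 at (3,1):
1 0 0
0 1 1
0 1 1
1 1 1

After press 3 at (2,1):
1 0 0
0 0 1
1 0 0
1 0 1

After press 4 at (3,1):
1 0 0
0 0 1
1 1 0
0 1 0

After press 5 at (3,0):
1 0 0
0 0 1
0 1 0
1 0 0

After press 6 at (2,2):
1 0 0
0 0 0
0 0 1
1 0 1

After press 7 at (2,1):
1 0 0
0 1 0
1 1 0
1 1 1

Answer: 1 0 0
0 1 0
1 1 0
1 1 1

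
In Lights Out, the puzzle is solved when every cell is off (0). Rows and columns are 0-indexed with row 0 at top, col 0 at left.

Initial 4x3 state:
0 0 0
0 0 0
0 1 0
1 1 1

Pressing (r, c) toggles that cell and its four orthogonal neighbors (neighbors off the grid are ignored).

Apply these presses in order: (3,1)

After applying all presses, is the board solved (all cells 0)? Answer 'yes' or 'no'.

Answer: yes

Derivation:
After press 1 at (3,1):
0 0 0
0 0 0
0 0 0
0 0 0

Lights still on: 0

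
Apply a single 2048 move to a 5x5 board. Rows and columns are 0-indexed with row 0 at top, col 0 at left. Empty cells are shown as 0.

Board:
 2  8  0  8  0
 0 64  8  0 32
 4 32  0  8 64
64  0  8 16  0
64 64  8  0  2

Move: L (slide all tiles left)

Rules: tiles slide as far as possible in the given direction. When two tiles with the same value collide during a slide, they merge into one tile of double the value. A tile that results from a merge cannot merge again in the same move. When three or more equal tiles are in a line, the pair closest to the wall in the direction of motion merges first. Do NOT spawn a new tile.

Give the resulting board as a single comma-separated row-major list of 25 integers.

Slide left:
row 0: [2, 8, 0, 8, 0] -> [2, 16, 0, 0, 0]
row 1: [0, 64, 8, 0, 32] -> [64, 8, 32, 0, 0]
row 2: [4, 32, 0, 8, 64] -> [4, 32, 8, 64, 0]
row 3: [64, 0, 8, 16, 0] -> [64, 8, 16, 0, 0]
row 4: [64, 64, 8, 0, 2] -> [128, 8, 2, 0, 0]

Answer: 2, 16, 0, 0, 0, 64, 8, 32, 0, 0, 4, 32, 8, 64, 0, 64, 8, 16, 0, 0, 128, 8, 2, 0, 0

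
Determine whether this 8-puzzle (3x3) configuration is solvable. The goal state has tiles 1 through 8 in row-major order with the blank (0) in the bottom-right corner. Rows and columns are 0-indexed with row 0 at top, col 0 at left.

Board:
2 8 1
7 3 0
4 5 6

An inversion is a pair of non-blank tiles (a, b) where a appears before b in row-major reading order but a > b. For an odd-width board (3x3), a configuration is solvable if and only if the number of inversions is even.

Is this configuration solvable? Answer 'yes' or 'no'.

Inversions (pairs i<j in row-major order where tile[i] > tile[j] > 0): 11
11 is odd, so the puzzle is not solvable.

Answer: no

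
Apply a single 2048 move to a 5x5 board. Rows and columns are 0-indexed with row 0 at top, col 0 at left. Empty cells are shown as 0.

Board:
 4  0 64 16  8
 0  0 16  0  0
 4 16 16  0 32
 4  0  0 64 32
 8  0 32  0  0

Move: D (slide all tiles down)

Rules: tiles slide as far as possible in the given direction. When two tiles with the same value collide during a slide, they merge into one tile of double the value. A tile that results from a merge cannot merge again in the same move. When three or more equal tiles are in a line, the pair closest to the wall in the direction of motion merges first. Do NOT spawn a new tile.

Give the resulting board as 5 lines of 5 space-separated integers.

Answer:  0  0  0  0  0
 0  0  0  0  0
 4  0 64  0  0
 8  0 32 16  8
 8 16 32 64 64

Derivation:
Slide down:
col 0: [4, 0, 4, 4, 8] -> [0, 0, 4, 8, 8]
col 1: [0, 0, 16, 0, 0] -> [0, 0, 0, 0, 16]
col 2: [64, 16, 16, 0, 32] -> [0, 0, 64, 32, 32]
col 3: [16, 0, 0, 64, 0] -> [0, 0, 0, 16, 64]
col 4: [8, 0, 32, 32, 0] -> [0, 0, 0, 8, 64]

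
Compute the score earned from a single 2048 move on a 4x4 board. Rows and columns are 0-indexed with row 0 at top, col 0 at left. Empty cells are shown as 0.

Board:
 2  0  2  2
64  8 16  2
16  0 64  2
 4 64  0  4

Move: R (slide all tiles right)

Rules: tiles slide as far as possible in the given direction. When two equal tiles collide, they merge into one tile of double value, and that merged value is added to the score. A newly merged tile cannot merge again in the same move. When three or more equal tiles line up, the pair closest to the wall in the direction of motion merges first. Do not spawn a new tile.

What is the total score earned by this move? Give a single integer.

Slide right:
row 0: [2, 0, 2, 2] -> [0, 0, 2, 4]  score +4 (running 4)
row 1: [64, 8, 16, 2] -> [64, 8, 16, 2]  score +0 (running 4)
row 2: [16, 0, 64, 2] -> [0, 16, 64, 2]  score +0 (running 4)
row 3: [4, 64, 0, 4] -> [0, 4, 64, 4]  score +0 (running 4)
Board after move:
 0  0  2  4
64  8 16  2
 0 16 64  2
 0  4 64  4

Answer: 4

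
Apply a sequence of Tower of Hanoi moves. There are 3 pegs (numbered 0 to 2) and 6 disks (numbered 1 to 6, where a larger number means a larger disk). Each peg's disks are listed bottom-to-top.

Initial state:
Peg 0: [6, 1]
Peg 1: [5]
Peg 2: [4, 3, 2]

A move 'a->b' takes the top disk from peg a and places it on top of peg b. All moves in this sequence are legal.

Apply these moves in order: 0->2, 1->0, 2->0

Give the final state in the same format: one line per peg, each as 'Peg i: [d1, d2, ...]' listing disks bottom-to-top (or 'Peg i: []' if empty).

Answer: Peg 0: [6, 5, 1]
Peg 1: []
Peg 2: [4, 3, 2]

Derivation:
After move 1 (0->2):
Peg 0: [6]
Peg 1: [5]
Peg 2: [4, 3, 2, 1]

After move 2 (1->0):
Peg 0: [6, 5]
Peg 1: []
Peg 2: [4, 3, 2, 1]

After move 3 (2->0):
Peg 0: [6, 5, 1]
Peg 1: []
Peg 2: [4, 3, 2]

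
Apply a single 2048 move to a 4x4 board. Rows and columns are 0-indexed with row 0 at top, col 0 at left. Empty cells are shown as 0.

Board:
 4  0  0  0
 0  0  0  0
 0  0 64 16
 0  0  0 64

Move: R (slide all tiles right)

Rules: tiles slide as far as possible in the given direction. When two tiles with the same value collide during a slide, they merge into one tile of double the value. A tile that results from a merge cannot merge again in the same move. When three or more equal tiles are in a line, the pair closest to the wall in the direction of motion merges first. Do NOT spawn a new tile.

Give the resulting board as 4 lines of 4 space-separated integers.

Answer:  0  0  0  4
 0  0  0  0
 0  0 64 16
 0  0  0 64

Derivation:
Slide right:
row 0: [4, 0, 0, 0] -> [0, 0, 0, 4]
row 1: [0, 0, 0, 0] -> [0, 0, 0, 0]
row 2: [0, 0, 64, 16] -> [0, 0, 64, 16]
row 3: [0, 0, 0, 64] -> [0, 0, 0, 64]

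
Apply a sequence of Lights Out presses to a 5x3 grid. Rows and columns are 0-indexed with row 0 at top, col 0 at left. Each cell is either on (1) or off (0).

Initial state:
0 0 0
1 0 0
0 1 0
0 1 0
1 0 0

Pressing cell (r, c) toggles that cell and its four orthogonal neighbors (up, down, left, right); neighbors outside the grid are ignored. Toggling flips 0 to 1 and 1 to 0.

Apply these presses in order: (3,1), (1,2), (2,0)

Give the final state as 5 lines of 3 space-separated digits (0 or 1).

After press 1 at (3,1):
0 0 0
1 0 0
0 0 0
1 0 1
1 1 0

After press 2 at (1,2):
0 0 1
1 1 1
0 0 1
1 0 1
1 1 0

After press 3 at (2,0):
0 0 1
0 1 1
1 1 1
0 0 1
1 1 0

Answer: 0 0 1
0 1 1
1 1 1
0 0 1
1 1 0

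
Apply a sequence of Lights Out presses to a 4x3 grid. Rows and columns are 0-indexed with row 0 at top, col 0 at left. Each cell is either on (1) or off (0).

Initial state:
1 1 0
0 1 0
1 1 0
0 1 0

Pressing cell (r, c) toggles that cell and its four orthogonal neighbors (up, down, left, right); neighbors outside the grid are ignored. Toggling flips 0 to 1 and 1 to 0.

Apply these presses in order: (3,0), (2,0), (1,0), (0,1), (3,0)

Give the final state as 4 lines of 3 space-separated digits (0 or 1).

Answer: 1 0 1
0 1 0
1 0 0
1 1 0

Derivation:
After press 1 at (3,0):
1 1 0
0 1 0
0 1 0
1 0 0

After press 2 at (2,0):
1 1 0
1 1 0
1 0 0
0 0 0

After press 3 at (1,0):
0 1 0
0 0 0
0 0 0
0 0 0

After press 4 at (0,1):
1 0 1
0 1 0
0 0 0
0 0 0

After press 5 at (3,0):
1 0 1
0 1 0
1 0 0
1 1 0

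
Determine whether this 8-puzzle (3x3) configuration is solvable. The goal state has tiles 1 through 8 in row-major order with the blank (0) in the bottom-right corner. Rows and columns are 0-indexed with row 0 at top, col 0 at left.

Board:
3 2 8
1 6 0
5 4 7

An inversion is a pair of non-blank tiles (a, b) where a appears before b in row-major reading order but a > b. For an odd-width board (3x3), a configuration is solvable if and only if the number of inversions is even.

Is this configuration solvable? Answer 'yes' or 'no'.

Answer: no

Derivation:
Inversions (pairs i<j in row-major order where tile[i] > tile[j] > 0): 11
11 is odd, so the puzzle is not solvable.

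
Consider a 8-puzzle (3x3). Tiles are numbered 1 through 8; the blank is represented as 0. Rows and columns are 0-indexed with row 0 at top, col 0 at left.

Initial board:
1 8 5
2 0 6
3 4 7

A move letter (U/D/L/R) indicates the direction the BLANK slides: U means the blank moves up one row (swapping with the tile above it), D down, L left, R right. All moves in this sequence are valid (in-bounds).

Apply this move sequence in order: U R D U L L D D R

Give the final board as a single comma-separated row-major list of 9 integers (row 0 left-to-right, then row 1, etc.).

After move 1 (U):
1 0 5
2 8 6
3 4 7

After move 2 (R):
1 5 0
2 8 6
3 4 7

After move 3 (D):
1 5 6
2 8 0
3 4 7

After move 4 (U):
1 5 0
2 8 6
3 4 7

After move 5 (L):
1 0 5
2 8 6
3 4 7

After move 6 (L):
0 1 5
2 8 6
3 4 7

After move 7 (D):
2 1 5
0 8 6
3 4 7

After move 8 (D):
2 1 5
3 8 6
0 4 7

After move 9 (R):
2 1 5
3 8 6
4 0 7

Answer: 2, 1, 5, 3, 8, 6, 4, 0, 7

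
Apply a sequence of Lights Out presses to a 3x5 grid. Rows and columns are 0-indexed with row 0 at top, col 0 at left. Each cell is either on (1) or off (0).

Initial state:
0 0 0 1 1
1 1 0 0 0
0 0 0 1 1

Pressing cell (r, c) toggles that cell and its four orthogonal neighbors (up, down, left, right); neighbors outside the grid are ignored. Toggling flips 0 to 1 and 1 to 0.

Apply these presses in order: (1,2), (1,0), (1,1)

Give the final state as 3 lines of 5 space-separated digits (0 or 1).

Answer: 1 1 1 1 1
1 0 0 1 0
1 1 1 1 1

Derivation:
After press 1 at (1,2):
0 0 1 1 1
1 0 1 1 0
0 0 1 1 1

After press 2 at (1,0):
1 0 1 1 1
0 1 1 1 0
1 0 1 1 1

After press 3 at (1,1):
1 1 1 1 1
1 0 0 1 0
1 1 1 1 1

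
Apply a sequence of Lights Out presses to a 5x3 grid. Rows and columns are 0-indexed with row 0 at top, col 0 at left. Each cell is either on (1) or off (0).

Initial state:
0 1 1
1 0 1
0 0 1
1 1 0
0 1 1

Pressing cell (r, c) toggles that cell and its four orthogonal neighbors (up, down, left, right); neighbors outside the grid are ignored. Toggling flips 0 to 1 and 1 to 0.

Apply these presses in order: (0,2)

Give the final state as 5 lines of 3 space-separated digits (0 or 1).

After press 1 at (0,2):
0 0 0
1 0 0
0 0 1
1 1 0
0 1 1

Answer: 0 0 0
1 0 0
0 0 1
1 1 0
0 1 1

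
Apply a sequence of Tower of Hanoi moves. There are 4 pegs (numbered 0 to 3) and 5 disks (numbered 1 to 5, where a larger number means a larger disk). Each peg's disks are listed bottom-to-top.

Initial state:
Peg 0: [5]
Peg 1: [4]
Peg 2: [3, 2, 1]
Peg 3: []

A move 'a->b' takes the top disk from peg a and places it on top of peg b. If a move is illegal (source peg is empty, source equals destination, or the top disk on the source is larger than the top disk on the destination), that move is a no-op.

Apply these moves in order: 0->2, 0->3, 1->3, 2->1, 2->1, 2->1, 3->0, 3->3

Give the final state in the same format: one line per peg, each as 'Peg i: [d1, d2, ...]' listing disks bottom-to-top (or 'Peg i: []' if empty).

After move 1 (0->2):
Peg 0: [5]
Peg 1: [4]
Peg 2: [3, 2, 1]
Peg 3: []

After move 2 (0->3):
Peg 0: []
Peg 1: [4]
Peg 2: [3, 2, 1]
Peg 3: [5]

After move 3 (1->3):
Peg 0: []
Peg 1: []
Peg 2: [3, 2, 1]
Peg 3: [5, 4]

After move 4 (2->1):
Peg 0: []
Peg 1: [1]
Peg 2: [3, 2]
Peg 3: [5, 4]

After move 5 (2->1):
Peg 0: []
Peg 1: [1]
Peg 2: [3, 2]
Peg 3: [5, 4]

After move 6 (2->1):
Peg 0: []
Peg 1: [1]
Peg 2: [3, 2]
Peg 3: [5, 4]

After move 7 (3->0):
Peg 0: [4]
Peg 1: [1]
Peg 2: [3, 2]
Peg 3: [5]

After move 8 (3->3):
Peg 0: [4]
Peg 1: [1]
Peg 2: [3, 2]
Peg 3: [5]

Answer: Peg 0: [4]
Peg 1: [1]
Peg 2: [3, 2]
Peg 3: [5]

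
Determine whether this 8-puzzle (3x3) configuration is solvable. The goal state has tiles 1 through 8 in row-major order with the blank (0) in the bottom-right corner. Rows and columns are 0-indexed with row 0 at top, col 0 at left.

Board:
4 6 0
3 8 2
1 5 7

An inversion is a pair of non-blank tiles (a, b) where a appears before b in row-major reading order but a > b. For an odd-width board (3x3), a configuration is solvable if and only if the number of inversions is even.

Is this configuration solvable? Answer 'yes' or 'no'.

Answer: yes

Derivation:
Inversions (pairs i<j in row-major order where tile[i] > tile[j] > 0): 14
14 is even, so the puzzle is solvable.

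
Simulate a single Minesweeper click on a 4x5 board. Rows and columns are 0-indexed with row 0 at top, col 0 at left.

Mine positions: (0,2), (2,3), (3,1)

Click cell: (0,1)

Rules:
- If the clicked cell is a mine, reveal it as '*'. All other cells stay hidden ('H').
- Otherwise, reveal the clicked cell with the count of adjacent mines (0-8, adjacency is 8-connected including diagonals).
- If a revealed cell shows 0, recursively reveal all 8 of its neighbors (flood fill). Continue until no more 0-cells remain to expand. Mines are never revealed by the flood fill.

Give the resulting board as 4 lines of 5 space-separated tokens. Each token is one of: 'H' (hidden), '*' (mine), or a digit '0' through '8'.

H 1 H H H
H H H H H
H H H H H
H H H H H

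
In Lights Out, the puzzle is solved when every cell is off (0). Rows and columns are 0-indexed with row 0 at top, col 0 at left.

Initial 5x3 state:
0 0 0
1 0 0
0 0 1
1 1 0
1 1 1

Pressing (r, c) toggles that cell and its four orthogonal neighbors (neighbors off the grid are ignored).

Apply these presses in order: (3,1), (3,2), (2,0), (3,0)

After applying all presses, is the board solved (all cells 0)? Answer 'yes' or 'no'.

After press 1 at (3,1):
0 0 0
1 0 0
0 1 1
0 0 1
1 0 1

After press 2 at (3,2):
0 0 0
1 0 0
0 1 0
0 1 0
1 0 0

After press 3 at (2,0):
0 0 0
0 0 0
1 0 0
1 1 0
1 0 0

After press 4 at (3,0):
0 0 0
0 0 0
0 0 0
0 0 0
0 0 0

Lights still on: 0

Answer: yes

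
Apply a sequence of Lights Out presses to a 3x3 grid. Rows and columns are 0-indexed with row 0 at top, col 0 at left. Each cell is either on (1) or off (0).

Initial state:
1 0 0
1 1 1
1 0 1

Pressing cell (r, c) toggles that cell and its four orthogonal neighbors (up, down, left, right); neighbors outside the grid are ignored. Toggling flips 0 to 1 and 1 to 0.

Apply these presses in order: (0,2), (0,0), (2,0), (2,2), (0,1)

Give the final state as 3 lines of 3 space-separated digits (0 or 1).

After press 1 at (0,2):
1 1 1
1 1 0
1 0 1

After press 2 at (0,0):
0 0 1
0 1 0
1 0 1

After press 3 at (2,0):
0 0 1
1 1 0
0 1 1

After press 4 at (2,2):
0 0 1
1 1 1
0 0 0

After press 5 at (0,1):
1 1 0
1 0 1
0 0 0

Answer: 1 1 0
1 0 1
0 0 0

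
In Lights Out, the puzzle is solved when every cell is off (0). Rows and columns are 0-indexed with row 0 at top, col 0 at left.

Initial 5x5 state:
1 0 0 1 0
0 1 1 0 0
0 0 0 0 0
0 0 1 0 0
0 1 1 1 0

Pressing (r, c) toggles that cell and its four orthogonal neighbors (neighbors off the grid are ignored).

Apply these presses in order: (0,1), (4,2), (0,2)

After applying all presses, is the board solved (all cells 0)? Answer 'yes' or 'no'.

After press 1 at (0,1):
0 1 1 1 0
0 0 1 0 0
0 0 0 0 0
0 0 1 0 0
0 1 1 1 0

After press 2 at (4,2):
0 1 1 1 0
0 0 1 0 0
0 0 0 0 0
0 0 0 0 0
0 0 0 0 0

After press 3 at (0,2):
0 0 0 0 0
0 0 0 0 0
0 0 0 0 0
0 0 0 0 0
0 0 0 0 0

Lights still on: 0

Answer: yes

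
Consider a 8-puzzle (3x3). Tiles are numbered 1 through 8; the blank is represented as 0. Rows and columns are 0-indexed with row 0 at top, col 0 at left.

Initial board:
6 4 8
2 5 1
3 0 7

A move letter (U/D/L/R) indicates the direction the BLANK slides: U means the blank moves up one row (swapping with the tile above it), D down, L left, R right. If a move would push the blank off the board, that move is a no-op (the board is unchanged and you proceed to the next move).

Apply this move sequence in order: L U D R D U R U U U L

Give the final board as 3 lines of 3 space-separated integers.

Answer: 6 0 4
2 1 8
3 5 7

Derivation:
After move 1 (L):
6 4 8
2 5 1
0 3 7

After move 2 (U):
6 4 8
0 5 1
2 3 7

After move 3 (D):
6 4 8
2 5 1
0 3 7

After move 4 (R):
6 4 8
2 5 1
3 0 7

After move 5 (D):
6 4 8
2 5 1
3 0 7

After move 6 (U):
6 4 8
2 0 1
3 5 7

After move 7 (R):
6 4 8
2 1 0
3 5 7

After move 8 (U):
6 4 0
2 1 8
3 5 7

After move 9 (U):
6 4 0
2 1 8
3 5 7

After move 10 (U):
6 4 0
2 1 8
3 5 7

After move 11 (L):
6 0 4
2 1 8
3 5 7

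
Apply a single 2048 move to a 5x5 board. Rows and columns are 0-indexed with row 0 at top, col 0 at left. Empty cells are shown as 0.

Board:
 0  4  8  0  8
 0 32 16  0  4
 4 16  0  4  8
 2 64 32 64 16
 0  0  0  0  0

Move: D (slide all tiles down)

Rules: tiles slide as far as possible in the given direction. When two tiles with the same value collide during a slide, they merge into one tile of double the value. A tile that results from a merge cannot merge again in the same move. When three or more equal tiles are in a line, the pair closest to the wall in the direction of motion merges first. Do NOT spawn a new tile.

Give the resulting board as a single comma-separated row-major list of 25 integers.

Answer: 0, 0, 0, 0, 0, 0, 4, 0, 0, 8, 0, 32, 8, 0, 4, 4, 16, 16, 4, 8, 2, 64, 32, 64, 16

Derivation:
Slide down:
col 0: [0, 0, 4, 2, 0] -> [0, 0, 0, 4, 2]
col 1: [4, 32, 16, 64, 0] -> [0, 4, 32, 16, 64]
col 2: [8, 16, 0, 32, 0] -> [0, 0, 8, 16, 32]
col 3: [0, 0, 4, 64, 0] -> [0, 0, 0, 4, 64]
col 4: [8, 4, 8, 16, 0] -> [0, 8, 4, 8, 16]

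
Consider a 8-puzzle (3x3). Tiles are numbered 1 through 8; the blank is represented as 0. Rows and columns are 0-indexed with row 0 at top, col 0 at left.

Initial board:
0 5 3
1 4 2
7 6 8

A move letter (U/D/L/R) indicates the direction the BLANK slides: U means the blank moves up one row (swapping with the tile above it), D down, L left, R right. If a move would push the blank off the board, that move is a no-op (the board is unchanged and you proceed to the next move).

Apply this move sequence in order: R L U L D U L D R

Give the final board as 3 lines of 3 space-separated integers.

After move 1 (R):
5 0 3
1 4 2
7 6 8

After move 2 (L):
0 5 3
1 4 2
7 6 8

After move 3 (U):
0 5 3
1 4 2
7 6 8

After move 4 (L):
0 5 3
1 4 2
7 6 8

After move 5 (D):
1 5 3
0 4 2
7 6 8

After move 6 (U):
0 5 3
1 4 2
7 6 8

After move 7 (L):
0 5 3
1 4 2
7 6 8

After move 8 (D):
1 5 3
0 4 2
7 6 8

After move 9 (R):
1 5 3
4 0 2
7 6 8

Answer: 1 5 3
4 0 2
7 6 8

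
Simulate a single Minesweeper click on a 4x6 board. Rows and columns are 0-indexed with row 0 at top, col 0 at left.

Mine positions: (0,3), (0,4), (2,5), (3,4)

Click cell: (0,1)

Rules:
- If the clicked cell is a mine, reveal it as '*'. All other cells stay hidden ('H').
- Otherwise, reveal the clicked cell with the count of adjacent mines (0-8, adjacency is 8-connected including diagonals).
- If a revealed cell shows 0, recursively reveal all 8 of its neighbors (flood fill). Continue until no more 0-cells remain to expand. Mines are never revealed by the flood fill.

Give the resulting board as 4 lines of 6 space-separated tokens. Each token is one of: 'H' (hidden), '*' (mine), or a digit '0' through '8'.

0 0 1 H H H
0 0 1 2 H H
0 0 0 1 H H
0 0 0 1 H H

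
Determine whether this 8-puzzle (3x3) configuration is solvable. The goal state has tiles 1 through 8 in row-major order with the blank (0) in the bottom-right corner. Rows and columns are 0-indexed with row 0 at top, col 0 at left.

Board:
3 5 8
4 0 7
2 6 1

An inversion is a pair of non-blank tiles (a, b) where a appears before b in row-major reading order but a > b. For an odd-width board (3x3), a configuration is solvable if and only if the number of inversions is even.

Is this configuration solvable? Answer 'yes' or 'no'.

Inversions (pairs i<j in row-major order where tile[i] > tile[j] > 0): 17
17 is odd, so the puzzle is not solvable.

Answer: no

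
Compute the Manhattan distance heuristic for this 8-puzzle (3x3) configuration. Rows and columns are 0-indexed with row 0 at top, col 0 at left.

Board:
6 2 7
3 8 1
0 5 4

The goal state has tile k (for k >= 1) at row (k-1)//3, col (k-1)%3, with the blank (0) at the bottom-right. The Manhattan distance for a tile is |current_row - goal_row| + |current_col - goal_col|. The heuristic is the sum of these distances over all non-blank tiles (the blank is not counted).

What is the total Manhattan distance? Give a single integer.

Tile 6: (0,0)->(1,2) = 3
Tile 2: (0,1)->(0,1) = 0
Tile 7: (0,2)->(2,0) = 4
Tile 3: (1,0)->(0,2) = 3
Tile 8: (1,1)->(2,1) = 1
Tile 1: (1,2)->(0,0) = 3
Tile 5: (2,1)->(1,1) = 1
Tile 4: (2,2)->(1,0) = 3
Sum: 3 + 0 + 4 + 3 + 1 + 3 + 1 + 3 = 18

Answer: 18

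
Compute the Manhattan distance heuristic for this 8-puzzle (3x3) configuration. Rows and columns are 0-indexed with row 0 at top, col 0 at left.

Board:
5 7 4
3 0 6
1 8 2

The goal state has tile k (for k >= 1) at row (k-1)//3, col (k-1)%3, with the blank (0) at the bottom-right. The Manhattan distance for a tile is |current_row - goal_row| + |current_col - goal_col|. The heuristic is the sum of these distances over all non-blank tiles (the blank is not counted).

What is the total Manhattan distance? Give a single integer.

Answer: 16

Derivation:
Tile 5: at (0,0), goal (1,1), distance |0-1|+|0-1| = 2
Tile 7: at (0,1), goal (2,0), distance |0-2|+|1-0| = 3
Tile 4: at (0,2), goal (1,0), distance |0-1|+|2-0| = 3
Tile 3: at (1,0), goal (0,2), distance |1-0|+|0-2| = 3
Tile 6: at (1,2), goal (1,2), distance |1-1|+|2-2| = 0
Tile 1: at (2,0), goal (0,0), distance |2-0|+|0-0| = 2
Tile 8: at (2,1), goal (2,1), distance |2-2|+|1-1| = 0
Tile 2: at (2,2), goal (0,1), distance |2-0|+|2-1| = 3
Sum: 2 + 3 + 3 + 3 + 0 + 2 + 0 + 3 = 16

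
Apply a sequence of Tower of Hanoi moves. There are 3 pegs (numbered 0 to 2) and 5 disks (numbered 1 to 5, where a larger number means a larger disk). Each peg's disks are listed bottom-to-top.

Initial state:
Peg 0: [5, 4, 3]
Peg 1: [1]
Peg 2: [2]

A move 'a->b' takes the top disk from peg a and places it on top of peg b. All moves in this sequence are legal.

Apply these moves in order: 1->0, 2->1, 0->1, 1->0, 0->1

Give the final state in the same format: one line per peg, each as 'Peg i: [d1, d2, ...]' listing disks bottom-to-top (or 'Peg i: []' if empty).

After move 1 (1->0):
Peg 0: [5, 4, 3, 1]
Peg 1: []
Peg 2: [2]

After move 2 (2->1):
Peg 0: [5, 4, 3, 1]
Peg 1: [2]
Peg 2: []

After move 3 (0->1):
Peg 0: [5, 4, 3]
Peg 1: [2, 1]
Peg 2: []

After move 4 (1->0):
Peg 0: [5, 4, 3, 1]
Peg 1: [2]
Peg 2: []

After move 5 (0->1):
Peg 0: [5, 4, 3]
Peg 1: [2, 1]
Peg 2: []

Answer: Peg 0: [5, 4, 3]
Peg 1: [2, 1]
Peg 2: []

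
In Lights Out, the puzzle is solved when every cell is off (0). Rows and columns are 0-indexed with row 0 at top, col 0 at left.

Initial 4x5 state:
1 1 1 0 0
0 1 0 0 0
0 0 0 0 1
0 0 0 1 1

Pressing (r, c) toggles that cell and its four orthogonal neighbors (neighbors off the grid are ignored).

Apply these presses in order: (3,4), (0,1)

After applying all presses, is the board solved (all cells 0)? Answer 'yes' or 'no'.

After press 1 at (3,4):
1 1 1 0 0
0 1 0 0 0
0 0 0 0 0
0 0 0 0 0

After press 2 at (0,1):
0 0 0 0 0
0 0 0 0 0
0 0 0 0 0
0 0 0 0 0

Lights still on: 0

Answer: yes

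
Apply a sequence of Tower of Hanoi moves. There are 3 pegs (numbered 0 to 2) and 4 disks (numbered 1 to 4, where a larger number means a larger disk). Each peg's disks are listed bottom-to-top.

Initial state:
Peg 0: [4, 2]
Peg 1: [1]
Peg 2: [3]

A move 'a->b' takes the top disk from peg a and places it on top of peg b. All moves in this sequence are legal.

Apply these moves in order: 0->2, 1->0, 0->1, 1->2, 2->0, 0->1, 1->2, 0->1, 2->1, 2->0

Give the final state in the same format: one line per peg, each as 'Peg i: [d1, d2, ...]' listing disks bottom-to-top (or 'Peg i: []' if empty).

Answer: Peg 0: [2]
Peg 1: [4, 1]
Peg 2: [3]

Derivation:
After move 1 (0->2):
Peg 0: [4]
Peg 1: [1]
Peg 2: [3, 2]

After move 2 (1->0):
Peg 0: [4, 1]
Peg 1: []
Peg 2: [3, 2]

After move 3 (0->1):
Peg 0: [4]
Peg 1: [1]
Peg 2: [3, 2]

After move 4 (1->2):
Peg 0: [4]
Peg 1: []
Peg 2: [3, 2, 1]

After move 5 (2->0):
Peg 0: [4, 1]
Peg 1: []
Peg 2: [3, 2]

After move 6 (0->1):
Peg 0: [4]
Peg 1: [1]
Peg 2: [3, 2]

After move 7 (1->2):
Peg 0: [4]
Peg 1: []
Peg 2: [3, 2, 1]

After move 8 (0->1):
Peg 0: []
Peg 1: [4]
Peg 2: [3, 2, 1]

After move 9 (2->1):
Peg 0: []
Peg 1: [4, 1]
Peg 2: [3, 2]

After move 10 (2->0):
Peg 0: [2]
Peg 1: [4, 1]
Peg 2: [3]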